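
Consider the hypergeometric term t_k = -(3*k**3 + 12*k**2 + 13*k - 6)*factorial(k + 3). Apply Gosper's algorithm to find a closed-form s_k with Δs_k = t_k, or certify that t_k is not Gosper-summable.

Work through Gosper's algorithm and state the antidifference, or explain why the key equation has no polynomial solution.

Compute t_(k+1)/t_k: get (3*k**4 + 33*k**3 + 130*k**2 + 206*k + 88)/(3*k**3 + 12*k**2 + 13*k - 6).
Normal form (A,B,C) = (k + 4, 1, k**3 + 4*k**2 + 13*k/3 - 2).
Set up (k + 4)·f(k+1) − (1)·f(k) − (k**3 + 4*k**2 + 13*k/3 - 2) = 0.
d = 2 from the (1,0,3) case.
Match coefficients ⇒ f(k) = (3*k**2 - 3*k - 2)/3.
Then R = B(k−1)f/C = (3*k**2 - 3*k - 2)/(3*k**3 + 12*k**2 + 13*k - 6), so s_k = R(k)·t_k = (-3*k**2 + 3*k + 2)*factorial(k + 3).
s_(k+1) − s_k = -(3*k**3 + 12*k**2 + 13*k - 6)*factorial(k + 3) = t_k.

s_k = (-3*k**2 + 3*k + 2)*factorial(k + 3)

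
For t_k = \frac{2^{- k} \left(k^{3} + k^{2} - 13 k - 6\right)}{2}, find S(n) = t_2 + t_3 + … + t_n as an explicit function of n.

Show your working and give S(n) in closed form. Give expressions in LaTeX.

r(k) = (k**3 + 4*k**2 - 8*k - 17)/(2*(k**3 + k**2 - 13*k - 6)) after simplifying.
So A=1/2 and B=1, with C=k**3 + k**2 - 13*k - 6.
Need (1/2)·f(k+1) − (1)·f(k) = k**3 + k**2 - 13*k - 6.
From deg A=0, deg B=0, deg C=3: d=3.
Match coefficients ⇒ f(k) = -2*(k - 1)*(k**2 + 5*k + 3).
Certificate R = B(k−1)f/C = -2*(k - 1)*(k**2 + 5*k + 3)/(k**3 + k**2 - 13*k - 6) gives s_k = (-k**3 - 4*k**2 + 2*k + 3)/2**k.
Check: Δs_k = (k**3 + k**2 - 13*k - 6)/(2*2**k). ✓
Σ_(k=2)^n t_k = s_(n+1) − s_(2) = (2**(-n - 1)*n*(-n**2 - 7*n - 9)) − (-17/4), i.e. 2**(-n - 2)*(17*2**n - 2*n**3 - 14*n**2 - 18*n).

S(n) = 2^{- n - 2} \left(17 \cdot 2^{n} - 2 n^{3} - 14 n^{2} - 18 n\right)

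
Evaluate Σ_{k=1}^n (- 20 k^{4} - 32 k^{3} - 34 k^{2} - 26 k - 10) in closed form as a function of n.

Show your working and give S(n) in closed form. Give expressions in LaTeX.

S(n) = 2 n \left(- 2 n^{4} - 9 n^{3} - 17 n^{2} - 19 n - 14\right)

r(k) = (10*k**4 + 56*k**3 + 125*k**2 + 135*k + 61)/(10*k**4 + 16*k**3 + 17*k**2 + 13*k + 5) after simplifying.
A = 1, B = 1, C = k**4 + 8*k**3/5 + 17*k**2/10 + 13*k/10 + 1/2.
Need (1)·f(k+1) − (1)·f(k) = k**4 + 8*k**3/5 + 17*k**2/10 + 13*k/10 + 1/2.
Degrees (0,0,4) ⇒ d ≤ 5.
Solving with deg f ≤ 5: f(k) = k*(2*k**4 - k**3 + k**2 + 2*k + 1)/10.
Get s_k = R·t_k = 2*k*(-2*k**4 + k**3 - k**2 - 2*k - 1) with R(k) = B(k−1)f(k)/C(k) = k*(2*k**4 - k**3 + k**2 + 2*k + 1)/(10*k**4 + 16*k**3 + 17*k**2 + 13*k + 5).
Δs = -20*k**4 - 32*k**3 - 34*k**2 - 26*k - 10, as required.
Σ_(k=1)^n t_k = s_(n+1) − s_(1) = (-4*n**5 - 18*n**4 - 34*n**3 - 38*n**2 - 28*n - 10) − (-10), i.e. 2*n*(-2*n**4 - 9*n**3 - 17*n**2 - 19*n - 14).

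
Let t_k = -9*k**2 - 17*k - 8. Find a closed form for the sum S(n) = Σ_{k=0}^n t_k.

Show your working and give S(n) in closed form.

r(k) = (9*k**2 + 35*k + 34)/(9*k**2 + 17*k + 8) after simplifying.
Factor: A=1; B=1; C=k**2 + 17*k/9 + 8/9.
Key eq: (1)·f(k+1) = (1)·f(k) + (k**2 + 17*k/9 + 8/9).
From deg A=0, deg B=0, deg C=2: d=3.
Solving with deg f ≤ 3: f(k) = k*(k + 1)*(3*k + 1)/9.
Then R = B(k−1)f/C = k*(3*k + 1)/(9*k + 8), so s_k = R(k)·t_k = k*(-3*k**2 - 4*k - 1).
Check: Δs_k = -9*k**2 - 17*k - 8. ✓
Telescope: S(n) = s_(n+1) − s_(0) = -3*n**3 - 13*n**2 - 18*n - 8 − (0) = -3*n**3 - 13*n**2 - 18*n - 8.

S(n) = -3*n**3 - 13*n**2 - 18*n - 8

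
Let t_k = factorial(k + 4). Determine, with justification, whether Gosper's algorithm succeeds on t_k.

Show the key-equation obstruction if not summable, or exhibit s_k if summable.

Step 1: r(k) = k + 5.
Gosper form: A/B · C(k+1)/C(k) with A=k + 5, B=1, C=1.
Solve (k + 5)·f(k+1) − (1)·f(k) = 1.
deg f ≤ -1 (via 1,0,0).
deg f ≤ -1 is impossible — no certificate.

No; the degree bound rules out any f.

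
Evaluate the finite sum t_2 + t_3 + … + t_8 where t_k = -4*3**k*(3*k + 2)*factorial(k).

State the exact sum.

Σ = -28570268088

r(k) = 3*(k + 1)*(3*k + 5)/(3*k + 2) after simplifying.
Gosper form: A/B · C(k+1)/C(k) with A=3*k + 3, B=1, C=k + 2/3.
Solve (3*k + 3)·f(k+1) − (1)·f(k) = k + 2/3.
Bound: deg f ≤ 0.
Coefficient equations give f(k) = 1/3.
Get s_k = R·t_k = -4*3**k*factorial(k) with R(k) = B(k−1)f(k)/C(k) = 1/(3*k + 2).
Check: Δs_k = -4*3**k*(3*k + 2)*factorial(k). ✓
Telescoping: Σ = s_(9) − s_(2) = -28570268160 − (-72) = -28570268088.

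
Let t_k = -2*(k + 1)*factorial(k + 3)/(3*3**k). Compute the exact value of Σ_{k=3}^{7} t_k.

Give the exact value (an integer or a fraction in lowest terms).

Σ = -981280/81

Compute t_(k+1)/t_k: get (k + 2)*(k + 4)/(3*(k + 1)).
A = k/3 + 4/3, B = 1, C = k + 1.
Key eq: (k/3 + 4/3)·f(k+1) = (1)·f(k) + (k + 1).
Bound: deg f ≤ 0.
A polynomial solution: f(k) = 3.
So s_k = (B(k−1)f/C)·t_k = (3/(k + 1))·t_k = -2*factorial(k + 3)/3**k.
Check: Δs_k = -2*(k + 1)*factorial(k + 3)/(3*3**k). ✓
Σ_(k=3)^(7) t_k = s_(8) − s_(3) = -985600/81 − (-160/3) = -981280/81.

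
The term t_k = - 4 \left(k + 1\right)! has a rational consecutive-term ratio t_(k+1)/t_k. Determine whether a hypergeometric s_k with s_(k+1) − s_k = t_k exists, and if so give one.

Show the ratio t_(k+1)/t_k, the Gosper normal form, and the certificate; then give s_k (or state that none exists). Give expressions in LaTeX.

not Gosper-summable; s_k does not exist

t_(k+1)/t_k = k + 2.
Factor: A=k + 2; B=1; C=1.
Set up (k + 2)·f(k+1) − (1)·f(k) − (1) = 0.
d = -1 from the (1,0,0) case.
Bound -1 < 0, so the key equation has no polynomial solution.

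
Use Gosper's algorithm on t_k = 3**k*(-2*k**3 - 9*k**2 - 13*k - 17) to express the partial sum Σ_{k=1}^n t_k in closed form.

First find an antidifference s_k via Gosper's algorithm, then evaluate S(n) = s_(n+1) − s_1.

Ratio r(k) = 3*(2*k**3 + 15*k**2 + 37*k + 41)/(2*k**3 + 9*k**2 + 13*k + 17).
Take A(k)=3, B(k)=1, C(k)=k**3 + 9*k**2/2 + 13*k/2 + 17/2.
Solve (3)·f(k+1) − (1)·f(k) = k**3 + 9*k**2/2 + 13*k/2 + 17/2.
Degrees (0,0,3) ⇒ d ≤ 3.
Coefficient equations give f(k) = (k**3 + 2*k + 4)/2.
Then R = B(k−1)f/C = (k**3 + 2*k + 4)/(2*k**3 + 9*k**2 + 13*k + 17), so s_k = R(k)·t_k = 3**k*(-k**3 - 2*k - 4).
s_(k+1) − s_k = 3**k*(k**3 - 4*k - 3*(k + 1)**3 - 14) = t_k.
Evaluate: s_(n+1) = 3**(n + 1)*(-n**3 - 3*n**2 - 5*n - 7); subtract s_(1) = -21 ⇒ S(n) = -3*3**n*n**3 - 9*3**n*n**2 - 15*3**n*n - 21*3**n + 21.

S(n) = -3*3**n*n**3 - 9*3**n*n**2 - 15*3**n*n - 21*3**n + 21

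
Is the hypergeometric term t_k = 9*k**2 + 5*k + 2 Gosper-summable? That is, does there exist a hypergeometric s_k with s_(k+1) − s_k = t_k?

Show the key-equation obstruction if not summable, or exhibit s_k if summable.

Ratio r(k) = (9*k**2 + 23*k + 16)/(9*k**2 + 5*k + 2).
So A=1 and B=1, with C=k**2 + 5*k/9 + 2/9.
f must satisfy (1)·f(k+1) − (1)·f(k) = k**2 + 5*k/9 + 2/9.
Degrees (0,0,2) ⇒ d ≤ 3.
Match coefficients ⇒ f(k) = k*(3*k**2 - 2*k + 1)/9.
Then R = B(k−1)f/C = k*(3*k**2 - 2*k + 1)/(9*k**2 + 5*k + 2), so s_k = R(k)·t_k = k*(3*k**2 - 2*k + 1).
s_(k+1) − s_k = 9*k**2 + 5*k + 2 = t_k.

Yes. s_k = k*(3*k**2 - 2*k + 1).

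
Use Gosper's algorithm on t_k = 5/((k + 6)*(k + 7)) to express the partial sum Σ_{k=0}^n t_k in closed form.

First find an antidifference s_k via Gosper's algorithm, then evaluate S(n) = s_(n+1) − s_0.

S(n) = 5*(n + 1)/(6*(n + 7))

r(k) = (k + 6)/(k + 8) after simplifying.
Gosper form: A/B · C(k+1)/C(k) with A=k + 6, B=k + 8, C=1.
Need (k + 6)·f(k+1) − (k + 7)·f(k) = 1.
Degrees (1,1,0) ⇒ d ≤ 1.
Match coefficients ⇒ f(k) = k/6.
So s_k = (B(k−1)f/C)·t_k = (k*(k + 7)/6)·t_k = 5*k/(6*(k + 6)).
Δs = 5/(k**2 + 13*k + 42), as required.
Σ_(k=0)^n t_k = s_(n+1) − s_(0) = (5*(n + 1)/(6*(n + 7))) − (0), i.e. 5*(n + 1)/(6*(n + 7)).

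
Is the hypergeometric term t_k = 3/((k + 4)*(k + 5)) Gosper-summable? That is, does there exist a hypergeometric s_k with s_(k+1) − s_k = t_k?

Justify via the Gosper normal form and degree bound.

Yes. s_k = 3*k/(4*(k + 4)).

The ratio is (k + 4)/(k + 6).
Gosper form: A/B · C(k+1)/C(k) with A=k + 4, B=k + 6, C=1.
Need (k + 4)·f(k+1) − (k + 5)·f(k) = 1.
From deg A=1, deg B=1, deg C=0: d=1.
Match coefficients ⇒ f(k) = k/4.
Get s_k = R·t_k = 3*k/(4*(k + 4)) with R(k) = B(k−1)f(k)/C(k) = k*(k + 5)/4.
s_(k+1) − s_k = 3/(k**2 + 9*k + 20) = t_k.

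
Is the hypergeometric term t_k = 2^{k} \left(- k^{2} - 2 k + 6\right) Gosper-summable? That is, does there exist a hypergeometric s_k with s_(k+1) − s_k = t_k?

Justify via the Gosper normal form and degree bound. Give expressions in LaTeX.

Yes. s_k = 2^{k} \left(- k^{2} + 2 k + 4\right).

t_(k+1)/t_k = 2*(k**2 + 4*k - 3)/(k**2 + 2*k - 6).
Factor: A=2; B=1; C=k**2 + 2*k - 6.
f must satisfy (2)·f(k+1) − (1)·f(k) = k**2 + 2*k - 6.
deg f ≤ 2 (via 0,0,2).
Solve for f: f(k) = k**2 - 2*k - 4 (degree 2 ≤ 2).
Get s_k = R·t_k = 2**k*(-k**2 + 2*k + 4) with R(k) = B(k−1)f(k)/C(k) = (k**2 - 2*k - 4)/(k**2 + 2*k - 6).
s_(k+1) − s_k = 2**k*(-k**2 - 2*k + 6) = t_k.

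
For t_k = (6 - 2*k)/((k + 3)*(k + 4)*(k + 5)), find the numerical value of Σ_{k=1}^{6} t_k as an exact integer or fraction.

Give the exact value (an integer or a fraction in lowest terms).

r(k) = (k - 2)*(k + 3)/((k - 3)*(k + 6)) after simplifying.
So A=k + 3 and B=k + 6, with C=k - 3.
Solve (k + 3)·f(k+1) − (k + 5)·f(k) = k - 3.
d = 2 from the (1,1,1) case.
Solving with deg f ≤ 2: f(k) = -k.
R(k) = B(k−1)·f(k)/C(k) = -k*(k + 5)/(k - 3); s_k = R·t_k = 2*k/((k + 3)*(k + 4)).
Verify: 2*(3 - k)/(k**3 + 12*k**2 + 47*k + 60) matches t_k.
Σ_(k=1)^(6) t_k = s_(7) − s_(1) = 7/55 − (1/10) = 3/110.

Σ = 3/110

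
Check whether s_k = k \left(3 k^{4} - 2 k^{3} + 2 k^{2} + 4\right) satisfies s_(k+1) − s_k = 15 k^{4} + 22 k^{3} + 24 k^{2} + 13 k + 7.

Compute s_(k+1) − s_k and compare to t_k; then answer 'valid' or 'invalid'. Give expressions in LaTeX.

s_(k+1) = (k + 1)*(3*(k + 1)**4 - 2*(k + 1)**3 + 2*(k + 1)**2 + 4)
s_(k+1) − s_k = 15*k**4 + 22*k**3 + 24*k**2 + 13*k + 7
(s_(k+1) − s_k) − t_k = 0

valid; difference matches t_k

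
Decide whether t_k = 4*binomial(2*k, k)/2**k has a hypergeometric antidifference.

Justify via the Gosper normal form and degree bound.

t_(k+1)/t_k = (2*k + 1)/(k + 1).
Take A(k)=2*k + 1, B(k)=k + 1, C(k)=1.
Set up (2*k + 1)·f(k+1) − (k)·f(k) − (1) = 0.
Bound: deg f ≤ -1.
d = -1 < 0 ⇒ no nonzero polynomial f; not summable.

No; the degree bound rules out any f.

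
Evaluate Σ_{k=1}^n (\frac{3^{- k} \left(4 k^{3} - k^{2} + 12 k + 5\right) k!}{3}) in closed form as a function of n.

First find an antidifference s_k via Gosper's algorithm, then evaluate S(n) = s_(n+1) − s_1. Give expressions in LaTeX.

The ratio is (k + 1)*(12*k + 4*(k + 1)**3 - (k + 1)**2 + 17)/(3*(4*k**3 - k**2 + 12*k + 5)).
A = k/3 + 1/3, B = 1, C = k**3 - k**2/4 + 3*k + 5/4.
Need (k/3 + 1/3)·f(k+1) − (1)·f(k) = k**3 - k**2/4 + 3*k + 5/4.
Bound: deg f ≤ 2.
A polynomial solution: f(k) = 3*(4*k**2 - k - 1)/4.
Get s_k = R·t_k = (4*k**2 - k - 1)*factorial(k)/3**k with R(k) = B(k−1)f(k)/C(k) = 3*(4*k**2 - k - 1)/(4*k**3 - k**2 + 12*k + 5).
Δs = (4*k**3 - k**2 + 12*k + 5)*factorial(k)/(3*3**k), as required.
Telescope: S(n) = s_(n+1) − s_(1) = 3**(-n - 1)*(4*n**2 + 7*n + 2)*factorial(n + 1) − (2/3) = 3**(-n - 1)*(-2*3**n + 4*n**3*factorial(n) + 11*n**2*factorial(n) + 9*n*factorial(n) + 2*factorial(n)).

S(n) = 3^{- n - 1} \left(- 2 \cdot 3^{n} + 4 n^{3} n! + 11 n^{2} n! + 9 n n! + 2 n!\right)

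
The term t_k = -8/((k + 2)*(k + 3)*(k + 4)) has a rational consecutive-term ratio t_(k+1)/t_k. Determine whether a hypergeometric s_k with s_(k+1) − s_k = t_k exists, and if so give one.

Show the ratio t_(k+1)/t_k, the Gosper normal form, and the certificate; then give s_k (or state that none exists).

s_k = 2*k*(-k - 5)/(3*(k + 2)*(k + 3))

t_(k+1)/t_k = (k + 2)/(k + 5).
Factor: A=k + 2; B=k + 5; C=1.
f must satisfy (k + 2)·f(k+1) − (k + 4)·f(k) = 1.
Degrees (1,1,0) ⇒ d ≤ 2.
A polynomial solution: f(k) = k*(k + 5)/12.
Get s_k = R·t_k = 2*k*(-k - 5)/(3*(k + 2)*(k + 3)) with R(k) = B(k−1)f(k)/C(k) = k*(k + 4)*(k + 5)/12.
Check: Δs_k = -8/(k**3 + 9*k**2 + 26*k + 24). ✓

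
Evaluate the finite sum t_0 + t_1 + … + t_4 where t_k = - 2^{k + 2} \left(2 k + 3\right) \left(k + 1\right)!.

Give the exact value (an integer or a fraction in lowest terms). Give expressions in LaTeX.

Compute t_(k+1)/t_k: get 2*(k + 2)*(2*k + 5)/(2*k + 3).
Factor: A=2*k + 4; B=1; C=k + 3/2.
Key eq: (2*k + 4)·f(k+1) = (1)·f(k) + (k + 3/2).
Degrees (1,0,1) ⇒ d ≤ 0.
Solving with deg f ≤ 0: f(k) = 1/2.
R(k) = B(k−1)·f(k)/C(k) = 1/(2*k + 3); s_k = R·t_k = -2**(k + 2)*factorial(k + 1).
Verify: -2**(k + 2)*(2*k + 3)*factorial(k + 1) matches t_k.
Σ_(k=0)^(4) t_k = s_(5) − s_(0) = -92160 − (-4) = -92156.

Σ = -92156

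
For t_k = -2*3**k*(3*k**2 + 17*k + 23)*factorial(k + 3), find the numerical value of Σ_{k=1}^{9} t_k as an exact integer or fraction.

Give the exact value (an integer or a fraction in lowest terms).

Σ = -8089385726822112

t_(k+1)/t_k = 3*(3*k**3 + 35*k**2 + 135*k + 172)/(3*k**2 + 17*k + 23).
Gosper form: A/B · C(k+1)/C(k) with A=3*k + 12, B=1, C=k**2 + 17*k/3 + 23/3.
Solve (3*k + 12)·f(k+1) − (1)·f(k) = k**2 + 17*k/3 + 23/3.
Degrees (1,0,2) ⇒ d ≤ 1.
A polynomial solution: f(k) = (k + 1)/3.
Certificate R = B(k−1)f/C = (k + 1)/(3*k**2 + 17*k + 23) gives s_k = -2*3**k*(k + 1)*factorial(k + 3).
Check: Δs_k = -2*3**k*(3*k**2 + 17*k + 23)*factorial(k + 3). ✓
Telescoping: Σ = s_(10) − s_(1) = -8089385726822400 − (-288) = -8089385726822112.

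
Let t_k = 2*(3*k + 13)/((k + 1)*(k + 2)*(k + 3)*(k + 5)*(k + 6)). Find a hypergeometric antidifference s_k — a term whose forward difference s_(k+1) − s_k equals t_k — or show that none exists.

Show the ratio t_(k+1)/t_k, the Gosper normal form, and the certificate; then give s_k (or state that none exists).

Step 1: r(k) = (k + 1)*(k + 5)*(3*k + 16)/((k + 4)*(k + 7)*(3*k + 13)).
Take A(k)=k + 1, B(k)=k + 7, C(k)=k**2 + 25*k/3 + 52/3.
Set up (k + 1)·f(k+1) − (k + 6)·f(k) − (k**2 + 25*k/3 + 52/3) = 0.
deg f ≤ 5 (via 1,1,2).
Match coefficients ⇒ f(k) = k*(k + 3)*(k + 4)*(k**2 + 8*k + 17)/30.
R(k) = B(k−1)·f(k)/C(k) = k*(k + 3)*(k + 6)*(k**2 + 8*k + 17)/(10*(3*k + 13)); s_k = R·t_k = k*(k**2 + 8*k + 17)/(5*(k**3 + 8*k**2 + 17*k + 10)).
Check: Δs_k = 2*(3*k + 13)/(k**5 + 17*k**4 + 107*k**3 + 307*k**2 + 396*k + 180). ✓

s_k = k*(k**2 + 8*k + 17)/(5*(k**3 + 8*k**2 + 17*k + 10))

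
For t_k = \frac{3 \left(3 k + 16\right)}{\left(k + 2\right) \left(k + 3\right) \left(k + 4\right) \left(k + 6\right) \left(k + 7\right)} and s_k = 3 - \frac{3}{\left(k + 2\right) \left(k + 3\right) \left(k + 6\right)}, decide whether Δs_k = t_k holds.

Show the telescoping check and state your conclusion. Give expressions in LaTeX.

Valid: the claim telescopes to t_k.

s_(k+1) = 3 - 3/((k + 3)*(k + 4)*(k + 7))
s_(k+1) − s_k = 3*(3*k + 16)/(k**5 + 22*k**4 + 185*k**3 + 740*k**2 + 1404*k + 1008)
(s_(k+1) − s_k) − t_k = 0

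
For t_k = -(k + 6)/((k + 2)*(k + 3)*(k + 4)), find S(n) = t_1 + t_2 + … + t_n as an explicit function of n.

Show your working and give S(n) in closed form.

S(n) = n*(-5*n - 23)/(12*(n**2 + 7*n + 12))

r(k) = (k + 2)*(k + 7)/((k + 5)*(k + 6)) after simplifying.
A = k + 2, B = k + 5, C = k + 6.
Set up (k + 2)·f(k+1) − (k + 4)·f(k) − (k + 6) = 0.
From deg A=1, deg B=1, deg C=1: d=2.
Match coefficients ⇒ f(k) = k*(2*k + 7)/3.
Get s_k = R·t_k = k*(-2*k - 7)/(3*(k + 2)*(k + 3)) with R(k) = B(k−1)f(k)/C(k) = k*(k + 4)*(2*k + 7)/(3*(k + 6)).
Δs = (-k - 6)/(k**3 + 9*k**2 + 26*k + 24), as required.
s_(n+1) = (-2*n**2 - 11*n - 9)/(3*(n**2 + 7*n + 12)) and s_(1) = -1/4, so S(n) = n*(-5*n - 23)/(12*(n**2 + 7*n + 12)).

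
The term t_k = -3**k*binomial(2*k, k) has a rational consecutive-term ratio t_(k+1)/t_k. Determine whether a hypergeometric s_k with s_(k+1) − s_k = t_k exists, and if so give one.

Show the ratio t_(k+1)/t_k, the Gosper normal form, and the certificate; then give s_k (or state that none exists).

Step 1: r(k) = 6*(2*k + 1)/(k + 1).
So A=12*k + 6 and B=k + 1, with C=1.
Key eq: (12*k + 6)·f(k+1) = (k)·f(k) + (1).
deg f ≤ -1 (via 1,1,0).
d = -1 < 0 ⇒ no nonzero polynomial f; not summable.

no hypergeometric antidifference exists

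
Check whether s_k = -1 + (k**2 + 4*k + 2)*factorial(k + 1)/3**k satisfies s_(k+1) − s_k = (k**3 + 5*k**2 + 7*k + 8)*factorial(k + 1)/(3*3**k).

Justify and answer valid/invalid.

s_(k+1) = 3**(-k - 1)*(4*k + (k + 1)**2 + 6)*factorial(k + 2) - 1
s_(k+1) − s_k = (k**3 + 5*k**2 + 7*k + 8)*factorial(k + 1)/(3*3**k)
(s_(k+1) − s_k) − t_k = 0

valid (s_(k+1) − s_k reduces to t_k)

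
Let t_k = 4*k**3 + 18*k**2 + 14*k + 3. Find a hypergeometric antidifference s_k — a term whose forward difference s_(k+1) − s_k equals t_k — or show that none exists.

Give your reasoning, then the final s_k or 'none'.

Ratio r(k) = (4*k**3 + 30*k**2 + 62*k + 39)/(4*k**3 + 18*k**2 + 14*k + 3).
So A=1 and B=1, with C=k**3 + 9*k**2/2 + 7*k/2 + 3/4.
Need (1)·f(k+1) − (1)·f(k) = k**3 + 9*k**2/2 + 7*k/2 + 3/4.
Bound: deg f ≤ 4.
Coefficient equations give f(k) = k*(k**3 + 4*k**2 - k - 1)/4.
So s_k = (B(k−1)f/C)·t_k = (k*(k**3 + 4*k**2 - k - 1)/((2*k + 1)*(2*k**2 + 8*k + 3)))·t_k = k*(k**3 + 4*k**2 - k - 1).
Δs = 4*k**3 + 18*k**2 + 14*k + 3, as required.

s_k = k*(k**3 + 4*k**2 - k - 1)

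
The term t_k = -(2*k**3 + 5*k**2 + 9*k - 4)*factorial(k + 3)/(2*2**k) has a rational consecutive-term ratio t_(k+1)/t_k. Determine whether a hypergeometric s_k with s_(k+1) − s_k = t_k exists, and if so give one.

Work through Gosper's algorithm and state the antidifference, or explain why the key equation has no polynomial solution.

s_k = -k*(2*k - 3)*factorial(k + 3)/2**k

Step 1: r(k) = (2*k**4 + 19*k**3 + 69*k**2 + 112*k + 48)/(2*(2*k**3 + 5*k**2 + 9*k - 4)).
Gosper form: A/B · C(k+1)/C(k) with A=k/2 + 2, B=1, C=k**3 + 5*k**2/2 + 9*k/2 - 2.
Set up (k/2 + 2)·f(k+1) − (1)·f(k) − (k**3 + 5*k**2/2 + 9*k/2 - 2) = 0.
Degrees (1,0,3) ⇒ d ≤ 2.
A polynomial solution: f(k) = k*(2*k - 3).
R(k) = B(k−1)·f(k)/C(k) = 2*k*(2*k - 3)/(2*k**3 + 5*k**2 + 9*k - 4); s_k = R·t_k = -k*(2*k - 3)*factorial(k + 3)/2**k.
Δs = -(2*k**3 + 5*k**2 + 9*k - 4)*factorial(k + 3)/(2*2**k), as required.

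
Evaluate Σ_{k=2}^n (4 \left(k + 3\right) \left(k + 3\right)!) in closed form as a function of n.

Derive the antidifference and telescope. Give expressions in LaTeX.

r(k) = (k + 4)**2/(k + 3) after simplifying.
Take A(k)=k + 4, B(k)=1, C(k)=k + 3.
Solve (k + 4)·f(k+1) − (1)·f(k) = k + 3.
From deg A=1, deg B=0, deg C=1: d=0.
Solving with deg f ≤ 0: f(k) = 1.
Certificate R = B(k−1)f/C = 1/(k + 3) gives s_k = 4*factorial(k + 3).
Verify: 4*(k + 3)*factorial(k + 3) matches t_k.
Telescope: S(n) = s_(n+1) − s_(2) = 4*factorial(n + 4) − (480) = 4*factorial(n + 4) - 480.

S(n) = 4 \left(n + 4\right)! - 480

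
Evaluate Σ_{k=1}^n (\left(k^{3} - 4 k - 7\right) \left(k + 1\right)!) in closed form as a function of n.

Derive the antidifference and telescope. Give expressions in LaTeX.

The ratio is (k + 2)*(4*k - (k + 1)**3 + 11)/(-k**3 + 4*k + 7).
So A=k + 2 and B=1, with C=k**3 - 4*k - 7.
Set up (k + 2)·f(k+1) − (1)·f(k) − (k**3 - 4*k - 7) = 0.
Bound: deg f ≤ 2.
Solving with deg f ≤ 2: f(k) = k**2 - 3*k - 3.
So s_k = (B(k−1)f/C)·t_k = ((k**2 - 3*k - 3)/(k**3 - 4*k - 7))·t_k = (k**2 - 3*k - 3)*factorial(k + 1).
Verify: (k**3 - 4*k - 7)*factorial(k + 1) matches t_k.
Σ_(k=1)^n t_k = s_(n+1) − s_(1) = ((n**2 - n - 5)*factorial(n + 2)) − (-10), i.e. n**4*factorial(n) + 2*n**3*factorial(n) - 6*n**2*factorial(n) - 17*n*factorial(n) - 10*factorial(n) + 10.

S(n) = n^{4} n! + 2 n^{3} n! - 6 n^{2} n! - 17 n n! - 10 n! + 10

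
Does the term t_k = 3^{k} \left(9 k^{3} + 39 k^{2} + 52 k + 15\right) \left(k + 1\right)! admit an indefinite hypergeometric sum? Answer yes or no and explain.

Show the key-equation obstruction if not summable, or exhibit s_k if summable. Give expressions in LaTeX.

Ratio r(k) = 3*(9*k**4 + 84*k**3 + 289*k**2 + 429*k + 230)/(9*k**3 + 39*k**2 + 52*k + 15).
Factor: A=3*k + 6; B=1; C=k**3 + 13*k**2/3 + 52*k/9 + 5/3.
Need (3*k + 6)·f(k+1) − (1)·f(k) = k**3 + 13*k**2/3 + 52*k/9 + 5/3.
deg f ≤ 2 (via 1,0,3).
Coefficient equations give f(k) = (3*k**2 + 2*k - 3)/9.
R(k) = B(k−1)·f(k)/C(k) = (3*k**2 + 2*k - 3)/(9*k**3 + 39*k**2 + 52*k + 15); s_k = R·t_k = 3**k*(3*k**2 + 2*k - 3)*factorial(k + 1).
Check: Δs_k = 3**k*(9*k**3 + 39*k**2 + 52*k + 15)*factorial(k + 1). ✓

Yes. s_k = 3^{k} \left(3 k^{2} + 2 k - 3\right) \left(k + 1\right)!.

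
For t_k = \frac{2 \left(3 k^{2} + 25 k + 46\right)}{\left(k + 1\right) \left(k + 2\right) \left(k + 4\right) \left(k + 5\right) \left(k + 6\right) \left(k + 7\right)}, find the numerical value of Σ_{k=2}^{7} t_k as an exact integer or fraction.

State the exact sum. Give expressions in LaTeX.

Σ = 19/1512

Compute t_(k+1)/t_k: get (k + 1)*(k + 4)*(25*k + 3*(k + 1)**2 + 71)/((k + 3)*(k + 8)*(3*k**2 + 25*k + 46)).
Gosper form: A/B · C(k+1)/C(k) with A=k + 1, B=k + 8, C=k**3 + 34*k**2/3 + 121*k/3 + 46.
f must satisfy (k + 1)·f(k+1) − (k + 7)·f(k) = k**3 + 34*k**2/3 + 121*k/3 + 46.
Bound: deg f ≤ 6.
Coefficient equations give f(k) = k*(k + 2)*(k + 3)*(k + 5)*(k**2 + 11*k + 34)/72.
Get s_k = R·t_k = k*(k**2 + 11*k + 34)/(12*(k**3 + 11*k**2 + 34*k + 24)) with R(k) = B(k−1)f(k)/C(k) = k*(k + 2)*(k + 5)*(k + 7)*(k**2 + 11*k + 34)/(24*(3*k**2 + 25*k + 46)).
Check: Δs_k = 2*(3*k**2 + 25*k + 46)/(k**6 + 25*k**5 + 247*k**4 + 1219*k**3 + 3112*k**2 + 3796*k + 1680). ✓
Σ_(k=2)^(7) t_k = s_(8) − s_(2) = 31/378 − (5/72) = 19/1512.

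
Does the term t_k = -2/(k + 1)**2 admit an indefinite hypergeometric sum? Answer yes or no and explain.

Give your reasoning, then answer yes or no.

No — key equation has no polynomial f.

The ratio is (k + 1)**2/(k + 2)**2.
Factor: A=k**2 + 2*k + 1; B=k**2 + 4*k + 4; C=1.
Need (k**2 + 2*k + 1)·f(k+1) − (k**2 + 2*k + 1)·f(k) = 1.
deg f ≤ 0 (via 2,2,0).
Write f(k) = c0. Then LHS − RHS = -1, requiring -1 = 0: contradictory. No certificate.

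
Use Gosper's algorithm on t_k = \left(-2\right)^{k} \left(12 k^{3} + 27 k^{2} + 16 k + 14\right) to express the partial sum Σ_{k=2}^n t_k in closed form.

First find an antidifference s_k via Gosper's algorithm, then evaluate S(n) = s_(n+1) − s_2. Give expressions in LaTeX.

S(n) = 8 \left(-2\right)^{n} n^{3} + 26 \left(-2\right)^{n} n^{2} + 20 \left(-2\right)^{n} n + 10 \left(-2\right)^{n} + 128

r(k) = 2*(-12*k**3 - 63*k**2 - 106*k - 69)/(12*k**3 + 27*k**2 + 16*k + 14) after simplifying.
Normal form (A,B,C) = (-2, 1, k**3 + 9*k**2/4 + 4*k/3 + 7/6).
f must satisfy (-2)·f(k+1) − (1)·f(k) = k**3 + 9*k**2/4 + 4*k/3 + 7/6.
Degrees (0,0,3) ⇒ d ≤ 3.
A polynomial solution: f(k) = -(4*k**3 + k**2 - 4*k + 4)/12.
So s_k = (B(k−1)f/C)·t_k = (-(4*k**3 + k**2 - 4*k + 4)/(12*k**3 + 27*k**2 + 16*k + 14))·t_k = (-2)**k*(-4*k**3 - k**2 + 4*k - 4).
Δs = (-2)**k*(12*k**3 + 27*k**2 + 16*k + 14), as required.
Evaluate: s_(n+1) = 2*(-2)**n*(4*n**3 + 13*n**2 + 10*n + 5); subtract s_(2) = -128 ⇒ S(n) = 8*(-2)**n*n**3 + 26*(-2)**n*n**2 + 20*(-2)**n*n + 10*(-2)**n + 128.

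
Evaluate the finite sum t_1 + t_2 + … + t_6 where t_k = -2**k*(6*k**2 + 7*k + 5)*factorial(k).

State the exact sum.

Compute t_(k+1)/t_k: get 2*(6*k**3 + 25*k**2 + 37*k + 18)/(6*k**2 + 7*k + 5).
A = 2*k + 2, B = 1, C = k**2 + 7*k/6 + 5/6.
Solve (2*k + 2)·f(k+1) − (1)·f(k) = k**2 + 7*k/6 + 5/6.
Bound: deg f ≤ 1.
Solving with deg f ≤ 1: f(k) = (3*k - 1)/6.
R(k) = B(k−1)·f(k)/C(k) = (3*k - 1)/(6*k**2 + 7*k + 5); s_k = R·t_k = -2**k*(3*k - 1)*factorial(k).
Verify: -2**k*(6*k**2 + 7*k + 5)*factorial(k) matches t_k.
Σ_(k=1)^(6) t_k = s_(7) − s_(1) = -12902400 − (-4) = -12902396.

Σ = -12902396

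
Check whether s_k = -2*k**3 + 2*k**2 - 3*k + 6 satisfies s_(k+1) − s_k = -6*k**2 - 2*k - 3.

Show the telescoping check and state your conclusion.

valid; difference matches t_k

s_(k+1) = -2*k**3 - 4*k**2 - 5*k + 3
s_(k+1) − s_k = -6*k**2 - 2*k - 3
(s_(k+1) − s_k) − t_k = 0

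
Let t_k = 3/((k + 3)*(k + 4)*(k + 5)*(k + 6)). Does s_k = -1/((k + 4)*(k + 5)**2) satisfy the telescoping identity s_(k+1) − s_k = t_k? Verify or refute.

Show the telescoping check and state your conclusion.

Invalid: residual 2*(-4*k - 21)/(k**6 + 29*k**5 + 347*k**4 + 2191*k**3 + 7692*k**2 + 14220*k + 10800) ≠ 0.

s_(k+1) = -1/((k + 5)*(k + 6)**2)
s_(k+1) − s_k = (-(k + 4)*(k + 5) + (k + 6)**2)/((k + 4)*(k + 5)**2*(k + 6)**2)
(s_(k+1) − s_k) − t_k = 2*(-4*k - 21)/(k**6 + 29*k**5 + 347*k**4 + 2191*k**3 + 7692*k**2 + 14220*k + 10800)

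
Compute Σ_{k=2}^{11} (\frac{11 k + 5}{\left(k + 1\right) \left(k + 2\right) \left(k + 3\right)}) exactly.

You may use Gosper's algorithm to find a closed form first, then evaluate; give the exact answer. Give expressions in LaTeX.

Σ = 45/26

r(k) = (k + 1)*(11*k + 16)/((k + 4)*(11*k + 5)) after simplifying.
Factor: A=k + 1; B=k + 4; C=k + 5/11.
Need (k + 1)·f(k+1) − (k + 3)·f(k) = k + 5/11.
deg f ≤ 2 (via 1,1,1).
Coefficient equations give f(k) = k*(4*k + 1)/11.
Then R = B(k−1)f/C = k*(k + 3)*(4*k + 1)/(11*k + 5), so s_k = R(k)·t_k = k*(4*k + 1)/((k + 1)*(k + 2)).
Verify: (11*k + 5)/(k**3 + 6*k**2 + 11*k + 6) matches t_k.
Σ_(k=2)^(11) t_k = s_(12) − s_(2) = 42/13 − (3/2) = 45/26.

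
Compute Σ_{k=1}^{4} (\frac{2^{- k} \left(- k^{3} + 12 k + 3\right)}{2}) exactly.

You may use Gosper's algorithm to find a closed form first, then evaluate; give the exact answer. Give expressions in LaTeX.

Σ = 199/32

Ratio r(k) = (12*k - (k + 1)**3 + 15)/(2*(-k**3 + 12*k + 3)).
A = 1/2, B = 1, C = k**3 - 12*k - 3.
Key eq: (1/2)·f(k+1) = (1)·f(k) + (k**3 - 12*k - 3).
From deg A=0, deg B=0, deg C=3: d=3.
Solving with deg f ≤ 3: f(k) = -2*(k**3 + 3*k**2 - 3*k - 2).
R(k) = B(k−1)·f(k)/C(k) = -2*(k**3 + 3*k**2 - 3*k - 2)/(k**3 - 12*k - 3); s_k = R·t_k = (k**3 + 3*k**2 - 3*k - 2)/2**k.
Verify: (-k**3 + 12*k + 3)/(2*2**k) matches t_k.
Sum = s_(5) − s_(1); s_(5) = 183/32, s_(1) = -1/2 ⇒ 199/32.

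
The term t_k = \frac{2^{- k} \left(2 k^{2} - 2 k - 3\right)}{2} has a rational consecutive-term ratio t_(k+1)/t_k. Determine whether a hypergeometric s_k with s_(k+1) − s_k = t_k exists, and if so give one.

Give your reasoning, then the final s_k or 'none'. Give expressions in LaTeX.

s_k = 2^{- k} \left(- 2 k^{2} - 2 k - 1\right)

r(k) = (k**2 + k - 3/2)/(2*k**2 - 2*k - 3) after simplifying.
A = 1/2, B = 1, C = k**2 - k - 3/2.
f must satisfy (1/2)·f(k+1) − (1)·f(k) = k**2 - k - 3/2.
Degrees (0,0,2) ⇒ d ≤ 2.
Coefficient equations give f(k) = -2*k**2 - 2*k - 1.
Get s_k = R·t_k = (-2*k**2 - 2*k - 1)/2**k with R(k) = B(k−1)f(k)/C(k) = -2*(2*k**2 + 2*k + 1)/(2*k**2 - 2*k - 3).
Verify: (2*k**2 - 2*k - 3)/(2*2**k) matches t_k.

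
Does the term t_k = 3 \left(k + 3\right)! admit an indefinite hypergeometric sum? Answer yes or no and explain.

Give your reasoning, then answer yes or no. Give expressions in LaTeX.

The ratio is k + 4.
So A=k + 4 and B=1, with C=1.
Key eq: (k + 4)·f(k+1) = (1)·f(k) + (1).
Bound: deg f ≤ -1.
Negative degree bound (-1): no f exists, t_k not Gosper-summable.

No — negative degree bound, so no certificate f.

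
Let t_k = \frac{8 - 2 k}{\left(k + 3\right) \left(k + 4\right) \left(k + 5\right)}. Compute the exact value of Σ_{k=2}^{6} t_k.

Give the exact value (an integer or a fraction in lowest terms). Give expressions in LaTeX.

Σ = 1/55

t_(k+1)/t_k = (k - 3)*(k + 3)/((k - 4)*(k + 6)).
Normal form (A,B,C) = (k + 3, k + 6, k - 4).
Solve (k + 3)·f(k+1) − (k + 5)·f(k) = k - 4.
From deg A=1, deg B=1, deg C=1: d=2.
Solve for f: f(k) = -k*(k + 31)/24 (degree 2 ≤ 2).
So s_k = (B(k−1)f/C)·t_k = (-k*(k + 5)*(k + 31)/(24*(k - 4)))·t_k = k*(k + 31)/(12*(k + 3)*(k + 4)).
s_(k+1) − s_k = 2*(4 - k)/(k**3 + 12*k**2 + 47*k + 60) = t_k.
Evaluate s at k=7 and k=2: 133/660 and 11/60; difference 1/55.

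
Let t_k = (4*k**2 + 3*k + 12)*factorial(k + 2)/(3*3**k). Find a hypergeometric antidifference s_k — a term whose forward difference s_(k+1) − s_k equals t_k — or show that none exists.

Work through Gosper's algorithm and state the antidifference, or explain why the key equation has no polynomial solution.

s_k = (4*k - 1)*factorial(k + 2)/3**k

Compute t_(k+1)/t_k: get (k + 3)*(3*k + 4*(k + 1)**2 + 15)/(3*(4*k**2 + 3*k + 12)).
So A=k/3 + 1 and B=1, with C=k**2 + 3*k/4 + 3.
Key eq: (k/3 + 1)·f(k+1) = (1)·f(k) + (k**2 + 3*k/4 + 3).
d = 1 from the (1,0,2) case.
A polynomial solution: f(k) = 3*(4*k - 1)/4.
R(k) = B(k−1)·f(k)/C(k) = 3*(4*k - 1)/(4*k**2 + 3*k + 12); s_k = R·t_k = (4*k - 1)*factorial(k + 2)/3**k.
Verify: (4*k**2 + 3*k + 12)*factorial(k + 2)/(3*3**k) matches t_k.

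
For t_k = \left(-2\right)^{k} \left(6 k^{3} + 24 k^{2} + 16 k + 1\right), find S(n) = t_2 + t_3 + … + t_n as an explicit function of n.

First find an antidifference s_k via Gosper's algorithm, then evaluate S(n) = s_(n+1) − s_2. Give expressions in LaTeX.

S(n) = 4 \left(-2\right)^{n} n^{3} + 20 \left(-2\right)^{n} n^{2} + 20 \left(-2\right)^{n} n + 2 \left(-2\right)^{n} + 92

The ratio is 2*(-6*k**3 - 42*k**2 - 82*k - 47)/(6*k**3 + 24*k**2 + 16*k + 1).
A = -2, B = 1, C = k**3 + 4*k**2 + 8*k/3 + 1/6.
Need (-2)·f(k+1) − (1)·f(k) = k**3 + 4*k**2 + 8*k/3 + 1/6.
deg f ≤ 3 (via 0,0,3).
Solving with deg f ≤ 3: f(k) = -(2*k**3 + 4*k**2 - 4*k - 1)/6.
Then R = B(k−1)f/C = -(2*k**3 + 4*k**2 - 4*k - 1)/(6*k**3 + 24*k**2 + 16*k + 1), so s_k = R(k)·t_k = (-2)**k*(-2*k**3 - 4*k**2 + 4*k + 1).
Δs = (-2)**k*(6*k**3 + 24*k**2 + 16*k + 1), as required.
Σ_(k=2)^n t_k = s_(n+1) − s_(2) = (2*(-2)**n*(2*n**3 + 10*n**2 + 10*n + 1)) − (-92), i.e. 4*(-2)**n*n**3 + 20*(-2)**n*n**2 + 20*(-2)**n*n + 2*(-2)**n + 92.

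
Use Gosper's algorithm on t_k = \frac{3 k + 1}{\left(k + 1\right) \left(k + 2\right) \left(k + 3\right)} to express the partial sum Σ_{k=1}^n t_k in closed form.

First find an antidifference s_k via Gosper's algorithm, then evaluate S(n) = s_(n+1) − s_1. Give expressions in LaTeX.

S(n) = \frac{n \left(5 n + 7\right)}{6 \left(n^{2} + 5 n + 6\right)}

Step 1: r(k) = (k + 1)*(3*k + 4)/((k + 4)*(3*k + 1)).
Normal form (A,B,C) = (k + 1, k + 4, k + 1/3).
Key eq: (k + 1)·f(k+1) = (k + 3)·f(k) + (k + 1/3).
Degrees (1,1,1) ⇒ d ≤ 2.
Match coefficients ⇒ f(k) = k**2/3.
Certificate R = B(k−1)f/C = k**2*(k + 3)/(3*k + 1) gives s_k = k**2/((k + 1)*(k + 2)).
Δs = (3*k + 1)/(k**3 + 6*k**2 + 11*k + 6), as required.
s_(n+1) = (n**2 + 2*n + 1)/(n**2 + 5*n + 6) and s_(1) = 1/6, so S(n) = n*(5*n + 7)/(6*(n**2 + 5*n + 6)).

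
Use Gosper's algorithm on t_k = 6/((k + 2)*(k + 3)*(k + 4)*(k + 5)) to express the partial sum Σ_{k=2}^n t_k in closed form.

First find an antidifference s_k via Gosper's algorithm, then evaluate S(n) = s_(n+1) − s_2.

S(n) = (n**3 + 12*n**2 + 47*n - 60)/(60*(n**3 + 12*n**2 + 47*n + 60))

The ratio is (k + 2)/(k + 6).
A = k + 2, B = k + 6, C = 1.
Set up (k + 2)·f(k+1) − (k + 5)·f(k) − (1) = 0.
Degrees (1,1,0) ⇒ d ≤ 3.
Coefficient equations give f(k) = k*(k**2 + 9*k + 26)/72.
Certificate R = B(k−1)f/C = k*(k + 5)*(k**2 + 9*k + 26)/72 gives s_k = k*(k**2 + 9*k + 26)/(12*(k + 2)*(k + 3)*(k + 4)).
Check: Δs_k = 6/(k**4 + 14*k**3 + 71*k**2 + 154*k + 120). ✓
Σ_(k=2)^n t_k = s_(n+1) − s_(2) = ((n**3 + 12*n**2 + 47*n + 36)/(12*(n**3 + 12*n**2 + 47*n + 60))) − (1/15), i.e. (n**3 + 12*n**2 + 47*n - 60)/(60*(n**3 + 12*n**2 + 47*n + 60)).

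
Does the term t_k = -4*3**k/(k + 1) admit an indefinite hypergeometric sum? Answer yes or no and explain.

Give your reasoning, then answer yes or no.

t_(k+1)/t_k = 3*(k + 1)/(k + 2).
Take A(k)=3*k + 3, B(k)=k + 2, C(k)=1.
Need (3*k + 3)·f(k+1) − (k + 1)·f(k) = 1.
Bound: deg f ≤ -1.
deg f ≤ -1 is impossible — no certificate.

No; the degree bound rules out any f.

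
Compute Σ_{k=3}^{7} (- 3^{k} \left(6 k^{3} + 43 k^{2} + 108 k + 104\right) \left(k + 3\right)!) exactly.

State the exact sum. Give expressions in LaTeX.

Σ = -40855482866160

Ratio r(k) = 3*(6*k**4 + 85*k**3 + 456*k**2 + 1109*k + 1044)/(6*k**3 + 43*k**2 + 108*k + 104).
A = 3*k + 12, B = 1, C = k**3 + 43*k**2/6 + 18*k + 52/3.
Set up (3*k + 12)·f(k+1) − (1)·f(k) − (k**3 + 43*k**2/6 + 18*k + 52/3) = 0.
Bound: deg f ≤ 2.
Solve for f: f(k) = (2*k**2 + 3*k + 4)/6 (degree 2 ≤ 2).
Then R = B(k−1)f/C = (2*k**2 + 3*k + 4)/(6*k**3 + 43*k**2 + 108*k + 104), so s_k = R(k)·t_k = -3**k*(2*k**2 + 3*k + 4)*factorial(k + 3).
Verify: -3**k*(6*k**3 + 43*k**2 + 108*k + 104)*factorial(k + 3) matches t_k.
Telescoping: Σ = s_(8) − s_(3) = -40855483468800 − (-602640) = -40855482866160.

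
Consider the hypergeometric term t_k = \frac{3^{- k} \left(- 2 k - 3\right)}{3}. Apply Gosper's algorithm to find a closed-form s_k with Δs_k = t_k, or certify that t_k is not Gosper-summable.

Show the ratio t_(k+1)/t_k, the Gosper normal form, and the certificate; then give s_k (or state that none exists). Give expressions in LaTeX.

Step 1: r(k) = (2*k + 5)/(3*(2*k + 3)).
Factor: A=1/3; B=1; C=k + 3/2.
Key eq: (1/3)·f(k+1) = (1)·f(k) + (k + 3/2).
Bound: deg f ≤ 1.
Coefficient equations give f(k) = -3*(k + 2)/2.
So s_k = (B(k−1)f/C)·t_k = (-3*(k + 2)/(2*k + 3))·t_k = (k + 2)/3**k.
Verify: (-2*k - 3)/(3*3**k) matches t_k.

s_k = 3^{- k} \left(k + 2\right)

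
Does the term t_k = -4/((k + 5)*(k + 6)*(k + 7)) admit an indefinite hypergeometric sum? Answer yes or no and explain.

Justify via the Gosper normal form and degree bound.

Yes. s_k = k*(-k - 11)/(15*(k + 5)*(k + 6)).

t_(k+1)/t_k = (k + 5)/(k + 8).
Take A(k)=k + 5, B(k)=k + 8, C(k)=1.
Key eq: (k + 5)·f(k+1) = (k + 7)·f(k) + (1).
d = 2 from the (1,1,0) case.
Solving with deg f ≤ 2: f(k) = k*(k + 11)/60.
Get s_k = R·t_k = k*(-k - 11)/(15*(k + 5)*(k + 6)) with R(k) = B(k−1)f(k)/C(k) = k*(k + 7)*(k + 11)/60.
Δs = -4/(k**3 + 18*k**2 + 107*k + 210), as required.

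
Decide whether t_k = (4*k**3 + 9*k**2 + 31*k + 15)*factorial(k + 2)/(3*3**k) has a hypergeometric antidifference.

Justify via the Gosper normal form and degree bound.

t_(k+1)/t_k = (4*k**4 + 33*k**3 + 124*k**2 + 242*k + 177)/(3*(4*k**3 + 9*k**2 + 31*k + 15)).
Take A(k)=k/3 + 1, B(k)=1, C(k)=k**3 + 9*k**2/4 + 31*k/4 + 15/4.
Key eq: (k/3 + 1)·f(k+1) = (1)·f(k) + (k**3 + 9*k**2/4 + 31*k/4 + 15/4).
Degrees (1,0,3) ⇒ d ≤ 2.
Match coefficients ⇒ f(k) = 3*(4*k**2 + k + 2)/4.
Certificate R = B(k−1)f/C = 3*(4*k**2 + k + 2)/(4*k**3 + 9*k**2 + 31*k + 15) gives s_k = (4*k**2 + k + 2)*factorial(k + 2)/3**k.
Δs = (4*k**3 + 9*k**2 + 31*k + 15)*factorial(k + 2)/(3*3**k), as required.

Yes. s_k = (4*k**2 + k + 2)*factorial(k + 2)/3**k.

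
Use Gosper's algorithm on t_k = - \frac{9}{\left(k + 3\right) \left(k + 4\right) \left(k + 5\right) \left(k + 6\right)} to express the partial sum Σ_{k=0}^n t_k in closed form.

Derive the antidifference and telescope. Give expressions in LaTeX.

S(n) = \frac{- n^{3} - 15 n^{2} - 74 n - 60}{20 \left(n^{3} + 15 n^{2} + 74 n + 120\right)}

Compute t_(k+1)/t_k: get (k + 3)/(k + 7).
A = k + 3, B = k + 7, C = 1.
Need (k + 3)·f(k+1) − (k + 6)·f(k) = 1.
deg f ≤ 3 (via 1,1,0).
Solve for f: f(k) = k*(k**2 + 12*k + 47)/180 (degree 3 ≤ 3).
Then R = B(k−1)f/C = k*(k + 6)*(k**2 + 12*k + 47)/180, so s_k = R(k)·t_k = k*(-k**2 - 12*k - 47)/(20*(k + 3)*(k + 4)*(k + 5)).
Δs = -9/(k**4 + 18*k**3 + 119*k**2 + 342*k + 360), as required.
Telescope: S(n) = s_(n+1) − s_(0) = (-n**3 - 15*n**2 - 74*n - 60)/(20*(n**3 + 15*n**2 + 74*n + 120)) − (0) = (-n**3 - 15*n**2 - 74*n - 60)/(20*(n**3 + 15*n**2 + 74*n + 120)).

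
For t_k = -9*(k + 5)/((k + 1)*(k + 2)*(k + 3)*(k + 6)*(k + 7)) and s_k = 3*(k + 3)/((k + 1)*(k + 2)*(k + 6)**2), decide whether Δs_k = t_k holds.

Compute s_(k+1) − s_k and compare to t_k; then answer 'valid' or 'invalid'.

Invalid: residual 9*(4*k**2 + 43*k + 111)/(k**7 + 32*k**6 + 420*k**5 + 2902*k**4 + 11255*k**3 + 24114*k**2 + 25956*k + 10584) ≠ 0.

s_(k+1) = 3*(k + 4)/((k + 2)*(k + 3)*(k + 7)**2)
s_(k+1) − s_k = 3*((k + 1)*(k + 4)*(k + 6)**2 - (k + 3)**2*(k + 7)**2)/((k + 1)*(k + 2)*(k + 3)*(k + 6)**2*(k + 7)**2)
(s_(k+1) − s_k) − t_k = 9*(4*k**2 + 43*k + 111)/(k**7 + 32*k**6 + 420*k**5 + 2902*k**4 + 11255*k**3 + 24114*k**2 + 25956*k + 10584)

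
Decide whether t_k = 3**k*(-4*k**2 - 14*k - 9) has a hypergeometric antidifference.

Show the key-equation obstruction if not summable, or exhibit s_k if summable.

Yes. s_k = 3**k*k*(-2*k - 1).

The ratio is 3*(4*k**2 + 22*k + 27)/(4*k**2 + 14*k + 9).
Gosper form: A/B · C(k+1)/C(k) with A=3, B=1, C=k**2 + 7*k/2 + 9/4.
f must satisfy (3)·f(k+1) − (1)·f(k) = k**2 + 7*k/2 + 9/4.
Bound: deg f ≤ 2.
Solving with deg f ≤ 2: f(k) = k*(2*k + 1)/4.
Certificate R = B(k−1)f/C = k*(2*k + 1)/(4*k**2 + 14*k + 9) gives s_k = 3**k*k*(-2*k - 1).
Δs = 3**k*(-4*k**2 - 14*k - 9), as required.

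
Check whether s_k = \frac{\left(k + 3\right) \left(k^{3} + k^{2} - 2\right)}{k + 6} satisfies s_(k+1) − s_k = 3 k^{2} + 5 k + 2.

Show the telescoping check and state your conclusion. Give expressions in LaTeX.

Invalid: residual \frac{6 \left(- k^{3} - 11 k^{2} - 16 k - 7\right)}{k^{2} + 13 k + 42} ≠ 0.

s_(k+1) = (k + 4)*((k + 1)**3 + (k + 1)**2 - 2)/(k + 7)
s_(k+1) − s_k = (3*k**4 + 38*k**3 + 127*k**2 + 140*k + 42)/(k**2 + 13*k + 42)
(s_(k+1) − s_k) − t_k = 6*(-k**3 - 11*k**2 - 16*k - 7)/(k**2 + 13*k + 42)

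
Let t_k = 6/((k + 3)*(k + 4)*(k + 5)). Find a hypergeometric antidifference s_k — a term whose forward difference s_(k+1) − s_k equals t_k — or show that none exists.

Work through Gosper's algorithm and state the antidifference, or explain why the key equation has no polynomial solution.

Step 1: r(k) = (k + 3)/(k + 6).
Normal form (A,B,C) = (k + 3, k + 6, 1).
Need (k + 3)·f(k+1) − (k + 5)·f(k) = 1.
d = 2 from the (1,1,0) case.
Solving with deg f ≤ 2: f(k) = k*(k + 7)/24.
Certificate R = B(k−1)f/C = k*(k + 5)*(k + 7)/24 gives s_k = k*(k + 7)/(4*(k + 3)*(k + 4)).
s_(k+1) − s_k = 6/(k**3 + 12*k**2 + 47*k + 60) = t_k.

s_k = k*(k + 7)/(4*(k + 3)*(k + 4))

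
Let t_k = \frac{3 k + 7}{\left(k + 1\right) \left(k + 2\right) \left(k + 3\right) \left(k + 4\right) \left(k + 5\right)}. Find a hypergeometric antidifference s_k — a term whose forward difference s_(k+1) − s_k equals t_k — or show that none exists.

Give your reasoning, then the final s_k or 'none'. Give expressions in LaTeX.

t_(k+1)/t_k = (k + 1)*(3*k + 10)/((k + 6)*(3*k + 7)).
Gosper form: A/B · C(k+1)/C(k) with A=k + 1, B=k + 6, C=k + 7/3.
Need (k + 1)·f(k+1) − (k + 5)·f(k) = k + 7/3.
Degrees (1,1,1) ⇒ d ≤ 4.
Solve for f: f(k) = k*(k + 2)*(k**2 + 8*k + 19)/36 (degree 4 ≤ 4).
Certificate R = B(k−1)f/C = k*(k + 2)*(k + 5)*(k**2 + 8*k + 19)/(12*(3*k + 7)) gives s_k = k*(k**2 + 8*k + 19)/(12*(k**3 + 8*k**2 + 19*k + 12)).
s_(k+1) − s_k = (3*k + 7)/(k**5 + 15*k**4 + 85*k**3 + 225*k**2 + 274*k + 120) = t_k.

s_k = \frac{k \left(k^{2} + 8 k + 19\right)}{12 \left(k^{3} + 8 k^{2} + 19 k + 12\right)}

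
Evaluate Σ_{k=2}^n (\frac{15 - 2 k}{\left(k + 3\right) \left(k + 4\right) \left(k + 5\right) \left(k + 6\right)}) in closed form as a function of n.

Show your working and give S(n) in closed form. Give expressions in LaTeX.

r(k) = (k + 3)*(2*k - 13)/((k + 7)*(2*k - 15)) after simplifying.
Gosper form: A/B · C(k+1)/C(k) with A=k + 3, B=k + 7, C=k - 15/2.
Key eq: (k + 3)·f(k+1) = (k + 6)·f(k) + (k - 15/2).
d = 3 from the (1,1,1) case.
Solving with deg f ≤ 3: f(k) = -k*(k**2 + 12*k + 62)/30.
Get s_k = R·t_k = k*(k**2 + 12*k + 62)/(15*(k + 3)*(k + 4)*(k + 5)) with R(k) = B(k−1)f(k)/C(k) = -k*(k + 6)*(k**2 + 12*k + 62)/(15*(2*k - 15)).
s_(k+1) − s_k = (15 - 2*k)/(k**4 + 18*k**3 + 119*k**2 + 342*k + 360) = t_k.
Evaluate: s_(n+1) = (n**3 + 15*n**2 + 89*n + 75)/(15*(n**3 + 15*n**2 + 74*n + 120)); subtract s_(2) = 2/35 ⇒ S(n) = (n**3 + 15*n**2 + 179*n - 195)/(105*(n**3 + 15*n**2 + 74*n + 120)).

S(n) = \frac{n^{3} + 15 n^{2} + 179 n - 195}{105 \left(n^{3} + 15 n^{2} + 74 n + 120\right)}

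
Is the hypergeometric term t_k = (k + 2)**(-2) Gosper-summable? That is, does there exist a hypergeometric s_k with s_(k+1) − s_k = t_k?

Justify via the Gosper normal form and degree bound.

No; the coefficient equations for f are inconsistent.

t_(k+1)/t_k = (k + 2)**2/(k + 3)**2.
Gosper form: A/B · C(k+1)/C(k) with A=k**2 + 4*k + 4, B=k**2 + 6*k + 9, C=1.
f must satisfy (k**2 + 4*k + 4)·f(k+1) − (k**2 + 4*k + 4)·f(k) = 1.
d = 0 from the (2,2,0) case.
Write f(k) = c0. Then LHS − RHS = -1, requiring -1 = 0: contradictory. No certificate.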